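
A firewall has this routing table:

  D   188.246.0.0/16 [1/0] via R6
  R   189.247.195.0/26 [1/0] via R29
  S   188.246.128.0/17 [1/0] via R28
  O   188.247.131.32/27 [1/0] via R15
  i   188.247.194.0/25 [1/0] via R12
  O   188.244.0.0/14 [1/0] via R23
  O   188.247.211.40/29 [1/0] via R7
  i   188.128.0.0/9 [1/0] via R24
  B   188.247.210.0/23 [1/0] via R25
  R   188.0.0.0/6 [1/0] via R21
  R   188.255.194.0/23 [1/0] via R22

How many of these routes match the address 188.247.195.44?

3

Prefixes containing 188.247.195.44:
  188.0.0.0/6 (188.0.0.0 - 191.255.255.255)
  188.128.0.0/9 (188.128.0.0 - 188.255.255.255)
  188.244.0.0/14 (188.244.0.0 - 188.247.255.255)
Total matching entries: 3.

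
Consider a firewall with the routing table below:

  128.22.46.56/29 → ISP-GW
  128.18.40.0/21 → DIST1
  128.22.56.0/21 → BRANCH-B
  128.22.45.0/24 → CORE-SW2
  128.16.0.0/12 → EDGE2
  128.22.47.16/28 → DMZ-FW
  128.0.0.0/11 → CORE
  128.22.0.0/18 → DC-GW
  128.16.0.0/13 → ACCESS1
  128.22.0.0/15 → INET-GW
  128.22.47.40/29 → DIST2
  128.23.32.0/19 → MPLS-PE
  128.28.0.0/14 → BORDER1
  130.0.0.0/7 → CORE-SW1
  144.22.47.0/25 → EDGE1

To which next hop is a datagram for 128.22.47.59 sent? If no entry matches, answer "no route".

DC-GW

Routes whose prefix contains 128.22.47.59:
  128.0.0.0/11 (128.0.0.0 - 128.31.255.255) -> CORE
  128.16.0.0/12 (128.16.0.0 - 128.31.255.255) -> EDGE2
  128.16.0.0/13 (128.16.0.0 - 128.23.255.255) -> ACCESS1
  128.22.0.0/15 (128.22.0.0 - 128.23.255.255) -> INET-GW
  128.22.0.0/18 (128.22.0.0 - 128.22.63.255) -> DC-GW
More-specific entries that do NOT match:
  128.22.46.56/29 (128.22.46.56 - 128.22.46.63) does not contain 128.22.47.59
  128.22.47.40/29 (128.22.47.40 - 128.22.47.47) does not contain 128.22.47.59
  128.22.47.16/28 (128.22.47.16 - 128.22.47.31) does not contain 128.22.47.59
  144.22.47.0/25 (144.22.47.0 - 144.22.47.127) does not contain 128.22.47.59
  128.22.45.0/24 (128.22.45.0 - 128.22.45.255) does not contain 128.22.47.59
  128.18.40.0/21 (128.18.40.0 - 128.18.47.255) does not contain 128.22.47.59
  128.22.56.0/21 (128.22.56.0 - 128.22.63.255) does not contain 128.22.47.59
  128.23.32.0/19 (128.23.32.0 - 128.23.63.255) does not contain 128.22.47.59
Longest matching prefix is /18 -> next hop DC-GW.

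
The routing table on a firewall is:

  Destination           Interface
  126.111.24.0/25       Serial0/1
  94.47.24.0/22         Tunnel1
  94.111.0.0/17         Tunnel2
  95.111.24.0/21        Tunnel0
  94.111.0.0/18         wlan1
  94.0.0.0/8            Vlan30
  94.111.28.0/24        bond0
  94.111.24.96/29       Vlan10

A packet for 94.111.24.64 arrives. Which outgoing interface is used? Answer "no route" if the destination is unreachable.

Routes whose prefix contains 94.111.24.64:
  94.0.0.0/8 (94.0.0.0 - 94.255.255.255) -> Vlan30
  94.111.0.0/17 (94.111.0.0 - 94.111.127.255) -> Tunnel2
  94.111.0.0/18 (94.111.0.0 - 94.111.63.255) -> wlan1
More-specific entries that do NOT match:
  94.111.24.96/29 (94.111.24.96 - 94.111.24.103) does not contain 94.111.24.64
  126.111.24.0/25 (126.111.24.0 - 126.111.24.127) does not contain 94.111.24.64
  94.111.28.0/24 (94.111.28.0 - 94.111.28.255) does not contain 94.111.24.64
  94.47.24.0/22 (94.47.24.0 - 94.47.27.255) does not contain 94.111.24.64
  95.111.24.0/21 (95.111.24.0 - 95.111.31.255) does not contain 94.111.24.64
Longest matching prefix is /18 -> interface wlan1.

wlan1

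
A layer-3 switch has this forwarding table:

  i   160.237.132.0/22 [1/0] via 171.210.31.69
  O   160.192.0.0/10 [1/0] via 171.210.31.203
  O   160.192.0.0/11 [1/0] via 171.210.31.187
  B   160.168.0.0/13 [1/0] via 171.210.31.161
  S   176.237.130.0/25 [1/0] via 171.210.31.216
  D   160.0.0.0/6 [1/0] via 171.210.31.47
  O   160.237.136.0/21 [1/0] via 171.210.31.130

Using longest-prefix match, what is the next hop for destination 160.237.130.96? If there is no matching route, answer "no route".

171.210.31.203

Routes whose prefix contains 160.237.130.96:
  160.0.0.0/6 (160.0.0.0 - 163.255.255.255) -> 171.210.31.47
  160.192.0.0/10 (160.192.0.0 - 160.255.255.255) -> 171.210.31.203
More-specific entries that do NOT match:
  176.237.130.0/25 (176.237.130.0 - 176.237.130.127) does not contain 160.237.130.96
  160.237.132.0/22 (160.237.132.0 - 160.237.135.255) does not contain 160.237.130.96
  160.237.136.0/21 (160.237.136.0 - 160.237.143.255) does not contain 160.237.130.96
  160.168.0.0/13 (160.168.0.0 - 160.175.255.255) does not contain 160.237.130.96
  160.192.0.0/11 (160.192.0.0 - 160.223.255.255) does not contain 160.237.130.96
Longest matching prefix is /10 -> next hop 171.210.31.203.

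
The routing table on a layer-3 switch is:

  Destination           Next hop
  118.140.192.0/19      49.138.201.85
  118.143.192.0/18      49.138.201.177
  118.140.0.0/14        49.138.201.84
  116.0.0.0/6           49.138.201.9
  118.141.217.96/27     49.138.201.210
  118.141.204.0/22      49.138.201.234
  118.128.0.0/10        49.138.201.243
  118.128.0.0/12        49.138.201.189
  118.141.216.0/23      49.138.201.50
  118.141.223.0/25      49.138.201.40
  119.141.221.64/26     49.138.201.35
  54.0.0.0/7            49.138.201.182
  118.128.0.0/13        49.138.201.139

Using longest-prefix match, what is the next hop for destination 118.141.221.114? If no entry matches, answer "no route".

49.138.201.84

Routes whose prefix contains 118.141.221.114:
  116.0.0.0/6 (116.0.0.0 - 119.255.255.255) -> 49.138.201.9
  118.128.0.0/10 (118.128.0.0 - 118.191.255.255) -> 49.138.201.243
  118.128.0.0/12 (118.128.0.0 - 118.143.255.255) -> 49.138.201.189
  118.140.0.0/14 (118.140.0.0 - 118.143.255.255) -> 49.138.201.84
More-specific entries that do NOT match:
  118.141.217.96/27 (118.141.217.96 - 118.141.217.127) does not contain 118.141.221.114
  119.141.221.64/26 (119.141.221.64 - 119.141.221.127) does not contain 118.141.221.114
  118.141.223.0/25 (118.141.223.0 - 118.141.223.127) does not contain 118.141.221.114
  118.141.216.0/23 (118.141.216.0 - 118.141.217.255) does not contain 118.141.221.114
  118.141.204.0/22 (118.141.204.0 - 118.141.207.255) does not contain 118.141.221.114
  118.140.192.0/19 (118.140.192.0 - 118.140.223.255) does not contain 118.141.221.114
  118.143.192.0/18 (118.143.192.0 - 118.143.255.255) does not contain 118.141.221.114
Longest matching prefix is /14 -> next hop 49.138.201.84.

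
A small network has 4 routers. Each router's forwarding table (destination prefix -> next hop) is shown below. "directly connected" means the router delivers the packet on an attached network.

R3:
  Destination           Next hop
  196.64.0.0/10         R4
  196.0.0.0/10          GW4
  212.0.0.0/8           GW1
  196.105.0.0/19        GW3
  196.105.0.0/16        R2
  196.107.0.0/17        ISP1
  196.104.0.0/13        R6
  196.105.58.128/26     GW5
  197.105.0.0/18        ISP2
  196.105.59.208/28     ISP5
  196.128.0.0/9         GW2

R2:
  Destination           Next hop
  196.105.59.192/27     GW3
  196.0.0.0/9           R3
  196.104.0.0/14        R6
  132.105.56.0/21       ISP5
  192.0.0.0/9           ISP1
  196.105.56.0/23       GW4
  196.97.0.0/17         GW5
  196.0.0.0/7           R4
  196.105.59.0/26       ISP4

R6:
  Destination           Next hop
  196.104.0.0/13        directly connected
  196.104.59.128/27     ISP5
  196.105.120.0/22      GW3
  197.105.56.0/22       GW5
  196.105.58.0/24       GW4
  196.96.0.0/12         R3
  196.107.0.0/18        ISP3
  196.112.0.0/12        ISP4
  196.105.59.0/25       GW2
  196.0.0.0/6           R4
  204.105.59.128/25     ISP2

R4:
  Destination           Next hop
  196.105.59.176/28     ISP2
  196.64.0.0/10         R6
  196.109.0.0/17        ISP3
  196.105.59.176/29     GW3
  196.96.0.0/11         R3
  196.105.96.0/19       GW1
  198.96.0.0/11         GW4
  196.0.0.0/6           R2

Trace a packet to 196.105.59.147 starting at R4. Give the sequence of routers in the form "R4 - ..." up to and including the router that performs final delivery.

R4 - R3 - R2 - R6

At R4: longest match for 196.105.59.147 is 196.96.0.0/11 -> R3
At R3: longest match for 196.105.59.147 is 196.105.0.0/16 -> R2
At R2: longest match for 196.105.59.147 is 196.104.0.0/14 -> R6
At R6: longest match for 196.105.59.147 is 196.104.0.0/13 -> directly connected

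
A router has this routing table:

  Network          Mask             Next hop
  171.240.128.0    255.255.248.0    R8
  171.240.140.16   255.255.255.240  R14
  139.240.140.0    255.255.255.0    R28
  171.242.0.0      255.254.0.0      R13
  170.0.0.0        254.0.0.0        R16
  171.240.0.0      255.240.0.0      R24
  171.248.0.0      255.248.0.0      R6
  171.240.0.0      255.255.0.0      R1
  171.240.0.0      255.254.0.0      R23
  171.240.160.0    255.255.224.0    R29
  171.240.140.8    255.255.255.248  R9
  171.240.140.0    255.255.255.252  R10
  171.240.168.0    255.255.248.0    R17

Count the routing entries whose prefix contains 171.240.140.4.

Prefixes containing 171.240.140.4:
  170.0.0.0/7 (170.0.0.0 - 171.255.255.255)
  171.240.0.0/12 (171.240.0.0 - 171.255.255.255)
  171.240.0.0/15 (171.240.0.0 - 171.241.255.255)
  171.240.0.0/16 (171.240.0.0 - 171.240.255.255)
Total matching entries: 4.

4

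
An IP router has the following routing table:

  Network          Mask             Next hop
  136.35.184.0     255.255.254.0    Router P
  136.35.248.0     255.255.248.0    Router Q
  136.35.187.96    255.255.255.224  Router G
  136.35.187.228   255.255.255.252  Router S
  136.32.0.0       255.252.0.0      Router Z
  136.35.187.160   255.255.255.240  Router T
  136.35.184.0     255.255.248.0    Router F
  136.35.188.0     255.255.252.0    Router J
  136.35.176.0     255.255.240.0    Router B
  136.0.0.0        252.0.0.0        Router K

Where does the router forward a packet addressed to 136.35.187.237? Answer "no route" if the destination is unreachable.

Routes whose prefix contains 136.35.187.237:
  136.0.0.0/6 (136.0.0.0 - 139.255.255.255) -> Router K
  136.32.0.0/14 (136.32.0.0 - 136.35.255.255) -> Router Z
  136.35.176.0/20 (136.35.176.0 - 136.35.191.255) -> Router B
  136.35.184.0/21 (136.35.184.0 - 136.35.191.255) -> Router F
More-specific entries that do NOT match:
  136.35.187.228/30 (136.35.187.228 - 136.35.187.231) does not contain 136.35.187.237
  136.35.187.160/28 (136.35.187.160 - 136.35.187.175) does not contain 136.35.187.237
  136.35.187.96/27 (136.35.187.96 - 136.35.187.127) does not contain 136.35.187.237
  136.35.184.0/23 (136.35.184.0 - 136.35.185.255) does not contain 136.35.187.237
  136.35.188.0/22 (136.35.188.0 - 136.35.191.255) does not contain 136.35.187.237
Longest matching prefix is /21 -> next hop Router F.

Router F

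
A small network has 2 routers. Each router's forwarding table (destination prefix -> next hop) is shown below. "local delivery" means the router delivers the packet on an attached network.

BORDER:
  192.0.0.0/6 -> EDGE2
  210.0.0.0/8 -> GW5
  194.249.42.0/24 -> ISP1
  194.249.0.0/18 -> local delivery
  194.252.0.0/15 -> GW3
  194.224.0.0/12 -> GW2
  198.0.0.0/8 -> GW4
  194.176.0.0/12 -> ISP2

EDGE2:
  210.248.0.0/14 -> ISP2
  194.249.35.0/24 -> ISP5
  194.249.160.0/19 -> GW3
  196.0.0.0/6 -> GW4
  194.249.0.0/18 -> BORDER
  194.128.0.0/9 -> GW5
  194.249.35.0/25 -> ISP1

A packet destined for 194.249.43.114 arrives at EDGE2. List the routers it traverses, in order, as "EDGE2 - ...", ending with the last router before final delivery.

At EDGE2: longest match for 194.249.43.114 is 194.249.0.0/18 -> BORDER
At BORDER: longest match for 194.249.43.114 is 194.249.0.0/18 -> local delivery

EDGE2 - BORDER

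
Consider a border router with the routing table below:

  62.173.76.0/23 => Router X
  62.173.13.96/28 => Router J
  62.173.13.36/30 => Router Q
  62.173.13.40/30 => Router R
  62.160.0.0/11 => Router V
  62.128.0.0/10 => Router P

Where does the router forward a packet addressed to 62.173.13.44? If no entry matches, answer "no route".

Routes whose prefix contains 62.173.13.44:
  62.128.0.0/10 (62.128.0.0 - 62.191.255.255) -> Router P
  62.160.0.0/11 (62.160.0.0 - 62.191.255.255) -> Router V
More-specific entries that do NOT match:
  62.173.13.36/30 (62.173.13.36 - 62.173.13.39) does not contain 62.173.13.44
  62.173.13.40/30 (62.173.13.40 - 62.173.13.43) does not contain 62.173.13.44
  62.173.13.96/28 (62.173.13.96 - 62.173.13.111) does not contain 62.173.13.44
  62.173.76.0/23 (62.173.76.0 - 62.173.77.255) does not contain 62.173.13.44
Longest matching prefix is /11 -> next hop Router V.

Router V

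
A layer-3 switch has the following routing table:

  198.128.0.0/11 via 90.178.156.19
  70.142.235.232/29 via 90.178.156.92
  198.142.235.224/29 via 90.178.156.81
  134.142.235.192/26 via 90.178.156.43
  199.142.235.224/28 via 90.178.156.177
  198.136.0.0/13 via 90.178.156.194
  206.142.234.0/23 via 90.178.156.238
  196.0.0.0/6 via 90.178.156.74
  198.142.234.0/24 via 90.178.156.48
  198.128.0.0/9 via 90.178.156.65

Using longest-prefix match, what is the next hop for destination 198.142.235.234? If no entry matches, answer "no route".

90.178.156.194

Routes whose prefix contains 198.142.235.234:
  196.0.0.0/6 (196.0.0.0 - 199.255.255.255) -> 90.178.156.74
  198.128.0.0/9 (198.128.0.0 - 198.255.255.255) -> 90.178.156.65
  198.128.0.0/11 (198.128.0.0 - 198.159.255.255) -> 90.178.156.19
  198.136.0.0/13 (198.136.0.0 - 198.143.255.255) -> 90.178.156.194
More-specific entries that do NOT match:
  70.142.235.232/29 (70.142.235.232 - 70.142.235.239) does not contain 198.142.235.234
  198.142.235.224/29 (198.142.235.224 - 198.142.235.231) does not contain 198.142.235.234
  199.142.235.224/28 (199.142.235.224 - 199.142.235.239) does not contain 198.142.235.234
  134.142.235.192/26 (134.142.235.192 - 134.142.235.255) does not contain 198.142.235.234
  198.142.234.0/24 (198.142.234.0 - 198.142.234.255) does not contain 198.142.235.234
  206.142.234.0/23 (206.142.234.0 - 206.142.235.255) does not contain 198.142.235.234
Longest matching prefix is /13 -> next hop 90.178.156.194.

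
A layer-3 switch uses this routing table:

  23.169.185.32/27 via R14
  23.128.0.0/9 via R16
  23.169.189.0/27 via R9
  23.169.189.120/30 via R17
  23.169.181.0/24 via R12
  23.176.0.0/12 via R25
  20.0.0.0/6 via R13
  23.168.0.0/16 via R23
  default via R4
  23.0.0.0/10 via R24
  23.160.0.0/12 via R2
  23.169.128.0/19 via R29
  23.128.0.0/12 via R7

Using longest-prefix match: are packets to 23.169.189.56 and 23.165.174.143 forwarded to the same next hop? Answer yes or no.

23.169.189.56: longest match 23.160.0.0/12 -> R2
23.165.174.143: longest match 23.160.0.0/12 -> R2

yes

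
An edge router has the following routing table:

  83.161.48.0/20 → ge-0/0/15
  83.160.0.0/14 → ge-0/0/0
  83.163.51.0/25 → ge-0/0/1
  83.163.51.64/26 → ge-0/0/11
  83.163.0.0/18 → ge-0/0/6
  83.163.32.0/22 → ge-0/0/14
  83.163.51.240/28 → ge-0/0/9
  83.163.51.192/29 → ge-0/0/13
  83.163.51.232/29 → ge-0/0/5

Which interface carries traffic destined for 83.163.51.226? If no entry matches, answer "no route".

Routes whose prefix contains 83.163.51.226:
  83.160.0.0/14 (83.160.0.0 - 83.163.255.255) -> ge-0/0/0
  83.163.0.0/18 (83.163.0.0 - 83.163.63.255) -> ge-0/0/6
More-specific entries that do NOT match:
  83.163.51.192/29 (83.163.51.192 - 83.163.51.199) does not contain 83.163.51.226
  83.163.51.232/29 (83.163.51.232 - 83.163.51.239) does not contain 83.163.51.226
  83.163.51.240/28 (83.163.51.240 - 83.163.51.255) does not contain 83.163.51.226
  83.163.51.64/26 (83.163.51.64 - 83.163.51.127) does not contain 83.163.51.226
  83.163.51.0/25 (83.163.51.0 - 83.163.51.127) does not contain 83.163.51.226
  83.163.32.0/22 (83.163.32.0 - 83.163.35.255) does not contain 83.163.51.226
  83.161.48.0/20 (83.161.48.0 - 83.161.63.255) does not contain 83.163.51.226
Longest matching prefix is /18 -> interface ge-0/0/6.

ge-0/0/6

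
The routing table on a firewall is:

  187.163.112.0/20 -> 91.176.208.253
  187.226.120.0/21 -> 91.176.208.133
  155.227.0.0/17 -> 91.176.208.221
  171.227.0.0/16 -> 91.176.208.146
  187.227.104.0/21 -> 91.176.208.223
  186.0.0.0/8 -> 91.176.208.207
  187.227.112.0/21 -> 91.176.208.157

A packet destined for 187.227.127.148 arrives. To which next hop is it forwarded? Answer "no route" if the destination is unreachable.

no route

No entry's prefix contains 187.227.127.148; there is no default route.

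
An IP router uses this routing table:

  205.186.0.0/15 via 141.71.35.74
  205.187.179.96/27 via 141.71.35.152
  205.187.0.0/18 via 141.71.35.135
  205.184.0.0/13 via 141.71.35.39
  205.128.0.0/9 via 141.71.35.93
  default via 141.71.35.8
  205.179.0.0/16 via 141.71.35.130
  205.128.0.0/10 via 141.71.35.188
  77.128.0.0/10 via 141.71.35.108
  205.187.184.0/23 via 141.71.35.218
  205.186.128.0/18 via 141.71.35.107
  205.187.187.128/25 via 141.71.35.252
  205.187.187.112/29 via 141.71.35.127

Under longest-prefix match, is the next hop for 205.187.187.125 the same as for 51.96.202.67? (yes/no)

205.187.187.125: longest match 205.186.0.0/15 -> 141.71.35.74
51.96.202.67: longest match 0.0.0.0/0 -> 141.71.35.8

no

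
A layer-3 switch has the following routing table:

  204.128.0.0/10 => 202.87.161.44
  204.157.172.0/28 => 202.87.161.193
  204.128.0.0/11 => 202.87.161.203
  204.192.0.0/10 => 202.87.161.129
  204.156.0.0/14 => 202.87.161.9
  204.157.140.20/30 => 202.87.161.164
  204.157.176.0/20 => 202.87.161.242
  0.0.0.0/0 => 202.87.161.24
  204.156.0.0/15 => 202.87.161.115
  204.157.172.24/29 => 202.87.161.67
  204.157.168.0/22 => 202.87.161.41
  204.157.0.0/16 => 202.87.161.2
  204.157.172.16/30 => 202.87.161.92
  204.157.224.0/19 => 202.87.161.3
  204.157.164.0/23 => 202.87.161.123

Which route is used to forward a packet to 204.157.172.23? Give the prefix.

204.157.0.0/16

Entries matching 204.157.172.23:
  0.0.0.0/0 (default, matches everything)
  204.128.0.0/10 (204.128.0.0 - 204.191.255.255)
  204.128.0.0/11 (204.128.0.0 - 204.159.255.255)
  204.156.0.0/14 (204.156.0.0 - 204.159.255.255)
  204.156.0.0/15 (204.156.0.0 - 204.157.255.255)
  204.157.0.0/16 (204.157.0.0 - 204.157.255.255)
Most specific is 204.157.0.0/16.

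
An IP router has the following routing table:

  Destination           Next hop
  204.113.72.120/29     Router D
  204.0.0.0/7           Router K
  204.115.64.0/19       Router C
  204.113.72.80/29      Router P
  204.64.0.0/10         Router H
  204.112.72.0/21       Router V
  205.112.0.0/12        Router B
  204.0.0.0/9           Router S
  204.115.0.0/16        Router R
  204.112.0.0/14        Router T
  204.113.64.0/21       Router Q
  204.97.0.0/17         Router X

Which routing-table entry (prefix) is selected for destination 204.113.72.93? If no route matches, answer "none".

204.112.0.0/14

Entries matching 204.113.72.93:
  204.0.0.0/7 (204.0.0.0 - 205.255.255.255)
  204.0.0.0/9 (204.0.0.0 - 204.127.255.255)
  204.64.0.0/10 (204.64.0.0 - 204.127.255.255)
  204.112.0.0/14 (204.112.0.0 - 204.115.255.255)
Most specific is 204.112.0.0/14.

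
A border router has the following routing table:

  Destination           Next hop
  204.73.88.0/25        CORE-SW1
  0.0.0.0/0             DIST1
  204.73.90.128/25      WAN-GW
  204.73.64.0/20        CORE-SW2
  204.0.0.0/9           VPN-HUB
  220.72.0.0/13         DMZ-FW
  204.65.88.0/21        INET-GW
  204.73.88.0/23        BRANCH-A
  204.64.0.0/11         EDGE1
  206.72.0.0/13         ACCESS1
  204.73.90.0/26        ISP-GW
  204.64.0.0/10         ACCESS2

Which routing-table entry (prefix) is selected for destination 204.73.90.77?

Entries matching 204.73.90.77:
  0.0.0.0/0 (default, matches everything)
  204.0.0.0/9 (204.0.0.0 - 204.127.255.255)
  204.64.0.0/10 (204.64.0.0 - 204.127.255.255)
  204.64.0.0/11 (204.64.0.0 - 204.95.255.255)
Most specific is 204.64.0.0/11.

204.64.0.0/11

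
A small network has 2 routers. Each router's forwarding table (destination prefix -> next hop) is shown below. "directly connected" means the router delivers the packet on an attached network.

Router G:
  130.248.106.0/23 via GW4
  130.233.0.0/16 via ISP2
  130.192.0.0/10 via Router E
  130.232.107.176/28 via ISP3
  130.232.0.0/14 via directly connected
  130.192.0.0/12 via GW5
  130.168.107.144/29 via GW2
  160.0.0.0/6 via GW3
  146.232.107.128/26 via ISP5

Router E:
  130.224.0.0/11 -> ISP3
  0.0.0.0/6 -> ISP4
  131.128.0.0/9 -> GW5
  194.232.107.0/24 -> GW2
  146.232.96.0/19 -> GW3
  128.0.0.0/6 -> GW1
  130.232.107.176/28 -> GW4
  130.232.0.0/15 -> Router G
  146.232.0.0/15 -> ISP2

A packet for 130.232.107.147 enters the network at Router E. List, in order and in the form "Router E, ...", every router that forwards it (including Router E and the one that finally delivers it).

At Router E: longest match for 130.232.107.147 is 130.232.0.0/15 -> Router G
At Router G: longest match for 130.232.107.147 is 130.232.0.0/14 -> directly connected

Router E, Router G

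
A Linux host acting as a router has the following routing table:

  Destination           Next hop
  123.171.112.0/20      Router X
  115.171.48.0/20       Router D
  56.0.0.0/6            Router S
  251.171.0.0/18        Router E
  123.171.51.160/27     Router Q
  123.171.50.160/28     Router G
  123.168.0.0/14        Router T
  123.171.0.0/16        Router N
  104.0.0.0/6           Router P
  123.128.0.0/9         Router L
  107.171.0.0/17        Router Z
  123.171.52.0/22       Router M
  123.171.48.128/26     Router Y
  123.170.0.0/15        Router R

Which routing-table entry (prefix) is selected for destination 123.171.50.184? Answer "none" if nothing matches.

Entries matching 123.171.50.184:
  123.128.0.0/9 (123.128.0.0 - 123.255.255.255)
  123.168.0.0/14 (123.168.0.0 - 123.171.255.255)
  123.170.0.0/15 (123.170.0.0 - 123.171.255.255)
  123.171.0.0/16 (123.171.0.0 - 123.171.255.255)
Most specific is 123.171.0.0/16.

123.171.0.0/16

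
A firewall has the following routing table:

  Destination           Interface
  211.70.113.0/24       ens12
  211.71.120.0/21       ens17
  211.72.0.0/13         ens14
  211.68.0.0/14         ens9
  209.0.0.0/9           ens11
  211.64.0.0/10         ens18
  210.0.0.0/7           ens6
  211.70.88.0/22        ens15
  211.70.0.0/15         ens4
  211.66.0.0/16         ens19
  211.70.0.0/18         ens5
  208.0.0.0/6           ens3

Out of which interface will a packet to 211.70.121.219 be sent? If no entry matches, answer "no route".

Routes whose prefix contains 211.70.121.219:
  208.0.0.0/6 (208.0.0.0 - 211.255.255.255) -> ens3
  210.0.0.0/7 (210.0.0.0 - 211.255.255.255) -> ens6
  211.64.0.0/10 (211.64.0.0 - 211.127.255.255) -> ens18
  211.68.0.0/14 (211.68.0.0 - 211.71.255.255) -> ens9
  211.70.0.0/15 (211.70.0.0 - 211.71.255.255) -> ens4
More-specific entries that do NOT match:
  211.70.113.0/24 (211.70.113.0 - 211.70.113.255) does not contain 211.70.121.219
  211.70.88.0/22 (211.70.88.0 - 211.70.91.255) does not contain 211.70.121.219
  211.71.120.0/21 (211.71.120.0 - 211.71.127.255) does not contain 211.70.121.219
  211.70.0.0/18 (211.70.0.0 - 211.70.63.255) does not contain 211.70.121.219
  211.66.0.0/16 (211.66.0.0 - 211.66.255.255) does not contain 211.70.121.219
Longest matching prefix is /15 -> interface ens4.

ens4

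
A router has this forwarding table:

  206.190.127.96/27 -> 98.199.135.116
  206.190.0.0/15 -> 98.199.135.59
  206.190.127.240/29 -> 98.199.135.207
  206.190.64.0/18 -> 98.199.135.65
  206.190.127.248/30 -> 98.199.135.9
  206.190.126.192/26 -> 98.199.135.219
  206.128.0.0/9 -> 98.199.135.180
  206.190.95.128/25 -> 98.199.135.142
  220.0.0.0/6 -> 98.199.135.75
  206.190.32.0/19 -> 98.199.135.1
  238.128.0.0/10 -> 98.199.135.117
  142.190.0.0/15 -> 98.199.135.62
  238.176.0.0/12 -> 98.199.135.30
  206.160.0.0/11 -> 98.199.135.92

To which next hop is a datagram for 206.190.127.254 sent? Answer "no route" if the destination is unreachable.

Routes whose prefix contains 206.190.127.254:
  206.128.0.0/9 (206.128.0.0 - 206.255.255.255) -> 98.199.135.180
  206.160.0.0/11 (206.160.0.0 - 206.191.255.255) -> 98.199.135.92
  206.190.0.0/15 (206.190.0.0 - 206.191.255.255) -> 98.199.135.59
  206.190.64.0/18 (206.190.64.0 - 206.190.127.255) -> 98.199.135.65
More-specific entries that do NOT match:
  206.190.127.248/30 (206.190.127.248 - 206.190.127.251) does not contain 206.190.127.254
  206.190.127.240/29 (206.190.127.240 - 206.190.127.247) does not contain 206.190.127.254
  206.190.127.96/27 (206.190.127.96 - 206.190.127.127) does not contain 206.190.127.254
  206.190.126.192/26 (206.190.126.192 - 206.190.126.255) does not contain 206.190.127.254
  206.190.95.128/25 (206.190.95.128 - 206.190.95.255) does not contain 206.190.127.254
  206.190.32.0/19 (206.190.32.0 - 206.190.63.255) does not contain 206.190.127.254
Longest matching prefix is /18 -> next hop 98.199.135.65.

98.199.135.65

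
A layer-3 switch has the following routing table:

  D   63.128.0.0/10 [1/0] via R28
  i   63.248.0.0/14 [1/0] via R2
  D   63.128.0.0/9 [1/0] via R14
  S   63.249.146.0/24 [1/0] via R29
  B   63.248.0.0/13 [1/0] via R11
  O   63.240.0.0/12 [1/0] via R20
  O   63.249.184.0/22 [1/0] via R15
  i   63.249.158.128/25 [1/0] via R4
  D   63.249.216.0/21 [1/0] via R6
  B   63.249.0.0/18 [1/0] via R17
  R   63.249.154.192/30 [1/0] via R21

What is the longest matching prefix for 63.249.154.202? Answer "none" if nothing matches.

Entries matching 63.249.154.202:
  63.128.0.0/9 (63.128.0.0 - 63.255.255.255)
  63.240.0.0/12 (63.240.0.0 - 63.255.255.255)
  63.248.0.0/13 (63.248.0.0 - 63.255.255.255)
  63.248.0.0/14 (63.248.0.0 - 63.251.255.255)
Most specific is 63.248.0.0/14.

63.248.0.0/14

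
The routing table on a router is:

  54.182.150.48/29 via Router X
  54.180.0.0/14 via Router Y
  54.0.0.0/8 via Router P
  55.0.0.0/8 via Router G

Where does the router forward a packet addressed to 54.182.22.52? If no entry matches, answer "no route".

Router Y

Routes whose prefix contains 54.182.22.52:
  54.0.0.0/8 (54.0.0.0 - 54.255.255.255) -> Router P
  54.180.0.0/14 (54.180.0.0 - 54.183.255.255) -> Router Y
More-specific entries that do NOT match:
  54.182.150.48/29 (54.182.150.48 - 54.182.150.55) does not contain 54.182.22.52
Longest matching prefix is /14 -> next hop Router Y.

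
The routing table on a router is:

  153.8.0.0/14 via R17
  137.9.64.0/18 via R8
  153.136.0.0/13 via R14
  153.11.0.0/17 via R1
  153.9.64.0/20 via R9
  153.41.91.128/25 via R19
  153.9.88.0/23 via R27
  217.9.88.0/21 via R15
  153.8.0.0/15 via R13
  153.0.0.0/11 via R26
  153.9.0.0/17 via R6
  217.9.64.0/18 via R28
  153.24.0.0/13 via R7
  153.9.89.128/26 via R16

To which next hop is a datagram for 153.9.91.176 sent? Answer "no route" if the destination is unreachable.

Routes whose prefix contains 153.9.91.176:
  153.0.0.0/11 (153.0.0.0 - 153.31.255.255) -> R26
  153.8.0.0/14 (153.8.0.0 - 153.11.255.255) -> R17
  153.8.0.0/15 (153.8.0.0 - 153.9.255.255) -> R13
  153.9.0.0/17 (153.9.0.0 - 153.9.127.255) -> R6
More-specific entries that do NOT match:
  153.9.89.128/26 (153.9.89.128 - 153.9.89.191) does not contain 153.9.91.176
  153.41.91.128/25 (153.41.91.128 - 153.41.91.255) does not contain 153.9.91.176
  153.9.88.0/23 (153.9.88.0 - 153.9.89.255) does not contain 153.9.91.176
  217.9.88.0/21 (217.9.88.0 - 217.9.95.255) does not contain 153.9.91.176
  153.9.64.0/20 (153.9.64.0 - 153.9.79.255) does not contain 153.9.91.176
  137.9.64.0/18 (137.9.64.0 - 137.9.127.255) does not contain 153.9.91.176
  217.9.64.0/18 (217.9.64.0 - 217.9.127.255) does not contain 153.9.91.176
Longest matching prefix is /17 -> next hop R6.

R6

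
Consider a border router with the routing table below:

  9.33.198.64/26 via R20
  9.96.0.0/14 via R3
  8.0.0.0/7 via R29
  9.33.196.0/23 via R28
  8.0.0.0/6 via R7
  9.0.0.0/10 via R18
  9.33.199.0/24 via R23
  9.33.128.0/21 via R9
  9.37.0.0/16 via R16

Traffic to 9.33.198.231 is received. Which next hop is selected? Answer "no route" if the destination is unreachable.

R18

Routes whose prefix contains 9.33.198.231:
  8.0.0.0/6 (8.0.0.0 - 11.255.255.255) -> R7
  8.0.0.0/7 (8.0.0.0 - 9.255.255.255) -> R29
  9.0.0.0/10 (9.0.0.0 - 9.63.255.255) -> R18
More-specific entries that do NOT match:
  9.33.198.64/26 (9.33.198.64 - 9.33.198.127) does not contain 9.33.198.231
  9.33.199.0/24 (9.33.199.0 - 9.33.199.255) does not contain 9.33.198.231
  9.33.196.0/23 (9.33.196.0 - 9.33.197.255) does not contain 9.33.198.231
  9.33.128.0/21 (9.33.128.0 - 9.33.135.255) does not contain 9.33.198.231
  9.37.0.0/16 (9.37.0.0 - 9.37.255.255) does not contain 9.33.198.231
  9.96.0.0/14 (9.96.0.0 - 9.99.255.255) does not contain 9.33.198.231
Longest matching prefix is /10 -> next hop R18.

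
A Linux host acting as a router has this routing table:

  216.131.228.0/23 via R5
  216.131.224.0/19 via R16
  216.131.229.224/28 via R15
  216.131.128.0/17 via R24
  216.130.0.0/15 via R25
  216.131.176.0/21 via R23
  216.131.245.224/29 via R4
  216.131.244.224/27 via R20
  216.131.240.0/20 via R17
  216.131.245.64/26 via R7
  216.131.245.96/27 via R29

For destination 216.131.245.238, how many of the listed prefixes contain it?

4

Prefixes containing 216.131.245.238:
  216.130.0.0/15 (216.130.0.0 - 216.131.255.255)
  216.131.128.0/17 (216.131.128.0 - 216.131.255.255)
  216.131.224.0/19 (216.131.224.0 - 216.131.255.255)
  216.131.240.0/20 (216.131.240.0 - 216.131.255.255)
Total matching entries: 4.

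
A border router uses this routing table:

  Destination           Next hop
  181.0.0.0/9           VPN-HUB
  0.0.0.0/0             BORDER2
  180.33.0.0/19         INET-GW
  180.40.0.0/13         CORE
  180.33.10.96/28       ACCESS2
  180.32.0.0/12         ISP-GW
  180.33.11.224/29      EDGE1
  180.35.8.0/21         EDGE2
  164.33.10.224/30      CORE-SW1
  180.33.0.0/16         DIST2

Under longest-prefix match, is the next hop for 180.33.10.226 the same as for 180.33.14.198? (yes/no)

yes

180.33.10.226: longest match 180.33.0.0/19 -> INET-GW
180.33.14.198: longest match 180.33.0.0/19 -> INET-GW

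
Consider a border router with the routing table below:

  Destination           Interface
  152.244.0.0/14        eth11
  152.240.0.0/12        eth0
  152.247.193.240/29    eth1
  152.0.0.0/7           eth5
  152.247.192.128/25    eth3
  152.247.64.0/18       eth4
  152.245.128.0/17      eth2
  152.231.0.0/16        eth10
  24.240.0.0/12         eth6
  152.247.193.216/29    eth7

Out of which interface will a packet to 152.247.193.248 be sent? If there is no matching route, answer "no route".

Routes whose prefix contains 152.247.193.248:
  152.0.0.0/7 (152.0.0.0 - 153.255.255.255) -> eth5
  152.240.0.0/12 (152.240.0.0 - 152.255.255.255) -> eth0
  152.244.0.0/14 (152.244.0.0 - 152.247.255.255) -> eth11
More-specific entries that do NOT match:
  152.247.193.240/29 (152.247.193.240 - 152.247.193.247) does not contain 152.247.193.248
  152.247.193.216/29 (152.247.193.216 - 152.247.193.223) does not contain 152.247.193.248
  152.247.192.128/25 (152.247.192.128 - 152.247.192.255) does not contain 152.247.193.248
  152.247.64.0/18 (152.247.64.0 - 152.247.127.255) does not contain 152.247.193.248
  152.245.128.0/17 (152.245.128.0 - 152.245.255.255) does not contain 152.247.193.248
  152.231.0.0/16 (152.231.0.0 - 152.231.255.255) does not contain 152.247.193.248
Longest matching prefix is /14 -> interface eth11.

eth11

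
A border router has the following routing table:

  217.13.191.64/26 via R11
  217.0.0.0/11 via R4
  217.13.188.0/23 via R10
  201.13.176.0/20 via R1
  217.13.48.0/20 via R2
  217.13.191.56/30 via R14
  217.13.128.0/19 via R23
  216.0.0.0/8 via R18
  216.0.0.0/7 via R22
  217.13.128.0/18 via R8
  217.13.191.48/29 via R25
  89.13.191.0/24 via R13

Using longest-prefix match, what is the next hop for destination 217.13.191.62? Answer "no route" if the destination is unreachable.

Routes whose prefix contains 217.13.191.62:
  216.0.0.0/7 (216.0.0.0 - 217.255.255.255) -> R22
  217.0.0.0/11 (217.0.0.0 - 217.31.255.255) -> R4
  217.13.128.0/18 (217.13.128.0 - 217.13.191.255) -> R8
More-specific entries that do NOT match:
  217.13.191.56/30 (217.13.191.56 - 217.13.191.59) does not contain 217.13.191.62
  217.13.191.48/29 (217.13.191.48 - 217.13.191.55) does not contain 217.13.191.62
  217.13.191.64/26 (217.13.191.64 - 217.13.191.127) does not contain 217.13.191.62
  89.13.191.0/24 (89.13.191.0 - 89.13.191.255) does not contain 217.13.191.62
  217.13.188.0/23 (217.13.188.0 - 217.13.189.255) does not contain 217.13.191.62
  201.13.176.0/20 (201.13.176.0 - 201.13.191.255) does not contain 217.13.191.62
  217.13.48.0/20 (217.13.48.0 - 217.13.63.255) does not contain 217.13.191.62
  217.13.128.0/19 (217.13.128.0 - 217.13.159.255) does not contain 217.13.191.62
Longest matching prefix is /18 -> next hop R8.

R8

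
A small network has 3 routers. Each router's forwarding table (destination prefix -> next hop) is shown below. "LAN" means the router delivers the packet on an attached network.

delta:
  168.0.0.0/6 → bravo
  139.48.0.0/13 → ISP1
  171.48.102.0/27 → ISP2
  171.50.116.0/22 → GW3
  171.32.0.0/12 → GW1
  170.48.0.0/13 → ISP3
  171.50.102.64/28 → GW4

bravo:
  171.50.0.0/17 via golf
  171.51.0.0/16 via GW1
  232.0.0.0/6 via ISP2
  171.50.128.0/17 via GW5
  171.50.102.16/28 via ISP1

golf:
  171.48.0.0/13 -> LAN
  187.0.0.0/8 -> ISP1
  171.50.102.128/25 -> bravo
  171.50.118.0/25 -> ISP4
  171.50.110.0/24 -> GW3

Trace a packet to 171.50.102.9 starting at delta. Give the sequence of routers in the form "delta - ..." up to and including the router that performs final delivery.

delta - bravo - golf

At delta: longest match for 171.50.102.9 is 168.0.0.0/6 -> bravo
At bravo: longest match for 171.50.102.9 is 171.50.0.0/17 -> golf
At golf: longest match for 171.50.102.9 is 171.48.0.0/13 -> LAN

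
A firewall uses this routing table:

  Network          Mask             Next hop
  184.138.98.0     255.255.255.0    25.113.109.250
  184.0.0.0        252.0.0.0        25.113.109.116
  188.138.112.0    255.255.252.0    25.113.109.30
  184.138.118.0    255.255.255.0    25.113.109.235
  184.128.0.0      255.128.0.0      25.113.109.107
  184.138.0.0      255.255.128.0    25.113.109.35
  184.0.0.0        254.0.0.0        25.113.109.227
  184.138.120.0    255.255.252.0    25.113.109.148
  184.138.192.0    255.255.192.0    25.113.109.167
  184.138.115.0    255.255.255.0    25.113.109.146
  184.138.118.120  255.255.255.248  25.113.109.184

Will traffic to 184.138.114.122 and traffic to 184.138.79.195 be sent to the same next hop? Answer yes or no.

184.138.114.122: longest match 184.138.0.0/17 -> 25.113.109.35
184.138.79.195: longest match 184.138.0.0/17 -> 25.113.109.35

yes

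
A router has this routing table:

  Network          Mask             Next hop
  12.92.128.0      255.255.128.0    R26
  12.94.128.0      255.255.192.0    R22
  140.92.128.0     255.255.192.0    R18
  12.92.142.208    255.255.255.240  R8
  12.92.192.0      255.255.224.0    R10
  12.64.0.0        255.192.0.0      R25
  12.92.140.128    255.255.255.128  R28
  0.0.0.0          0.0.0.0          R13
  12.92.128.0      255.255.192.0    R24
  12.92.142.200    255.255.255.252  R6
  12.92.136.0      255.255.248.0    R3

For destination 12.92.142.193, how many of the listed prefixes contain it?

Prefixes containing 12.92.142.193:
  0.0.0.0/0 (default, matches everything)
  12.64.0.0/10 (12.64.0.0 - 12.127.255.255)
  12.92.128.0/17 (12.92.128.0 - 12.92.255.255)
  12.92.128.0/18 (12.92.128.0 - 12.92.191.255)
  12.92.136.0/21 (12.92.136.0 - 12.92.143.255)
Total matching entries: 5.

5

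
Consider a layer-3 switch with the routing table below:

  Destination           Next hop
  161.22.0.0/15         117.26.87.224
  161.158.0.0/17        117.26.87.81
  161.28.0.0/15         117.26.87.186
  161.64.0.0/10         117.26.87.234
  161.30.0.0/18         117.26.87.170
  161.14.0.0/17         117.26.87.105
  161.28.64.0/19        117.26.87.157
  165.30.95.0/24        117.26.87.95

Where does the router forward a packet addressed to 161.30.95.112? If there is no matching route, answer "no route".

No entry's prefix contains 161.30.95.112; there is no default route.

no route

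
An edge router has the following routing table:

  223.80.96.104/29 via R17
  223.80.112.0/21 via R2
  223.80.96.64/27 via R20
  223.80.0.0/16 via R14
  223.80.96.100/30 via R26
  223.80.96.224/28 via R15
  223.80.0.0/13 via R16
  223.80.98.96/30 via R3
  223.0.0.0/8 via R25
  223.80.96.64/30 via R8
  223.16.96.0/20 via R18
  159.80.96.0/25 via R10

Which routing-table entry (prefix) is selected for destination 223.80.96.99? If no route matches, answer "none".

Entries matching 223.80.96.99:
  223.0.0.0/8 (223.0.0.0 - 223.255.255.255)
  223.80.0.0/13 (223.80.0.0 - 223.87.255.255)
  223.80.0.0/16 (223.80.0.0 - 223.80.255.255)
Most specific is 223.80.0.0/16.

223.80.0.0/16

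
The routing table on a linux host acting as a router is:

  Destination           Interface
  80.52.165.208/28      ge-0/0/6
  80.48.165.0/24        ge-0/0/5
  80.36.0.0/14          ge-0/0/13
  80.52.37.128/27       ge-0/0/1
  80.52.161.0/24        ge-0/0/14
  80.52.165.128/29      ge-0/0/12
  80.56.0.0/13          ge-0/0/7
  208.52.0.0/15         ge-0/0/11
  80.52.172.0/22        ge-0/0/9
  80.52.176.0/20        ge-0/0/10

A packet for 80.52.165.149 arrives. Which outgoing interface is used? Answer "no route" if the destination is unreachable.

no route

No entry's prefix contains 80.52.165.149; there is no default route.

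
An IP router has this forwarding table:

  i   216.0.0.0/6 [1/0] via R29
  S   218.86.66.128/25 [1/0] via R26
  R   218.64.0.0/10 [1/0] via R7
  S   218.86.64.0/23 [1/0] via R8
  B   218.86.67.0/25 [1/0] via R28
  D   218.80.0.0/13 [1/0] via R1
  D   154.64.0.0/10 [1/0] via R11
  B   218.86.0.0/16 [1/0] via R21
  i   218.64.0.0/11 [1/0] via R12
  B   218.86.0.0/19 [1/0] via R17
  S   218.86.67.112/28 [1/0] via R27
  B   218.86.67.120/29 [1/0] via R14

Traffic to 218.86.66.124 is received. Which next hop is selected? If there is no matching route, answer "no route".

Routes whose prefix contains 218.86.66.124:
  216.0.0.0/6 (216.0.0.0 - 219.255.255.255) -> R29
  218.64.0.0/10 (218.64.0.0 - 218.127.255.255) -> R7
  218.64.0.0/11 (218.64.0.0 - 218.95.255.255) -> R12
  218.80.0.0/13 (218.80.0.0 - 218.87.255.255) -> R1
  218.86.0.0/16 (218.86.0.0 - 218.86.255.255) -> R21
More-specific entries that do NOT match:
  218.86.67.120/29 (218.86.67.120 - 218.86.67.127) does not contain 218.86.66.124
  218.86.67.112/28 (218.86.67.112 - 218.86.67.127) does not contain 218.86.66.124
  218.86.66.128/25 (218.86.66.128 - 218.86.66.255) does not contain 218.86.66.124
  218.86.67.0/25 (218.86.67.0 - 218.86.67.127) does not contain 218.86.66.124
  218.86.64.0/23 (218.86.64.0 - 218.86.65.255) does not contain 218.86.66.124
  218.86.0.0/19 (218.86.0.0 - 218.86.31.255) does not contain 218.86.66.124
Longest matching prefix is /16 -> next hop R21.

R21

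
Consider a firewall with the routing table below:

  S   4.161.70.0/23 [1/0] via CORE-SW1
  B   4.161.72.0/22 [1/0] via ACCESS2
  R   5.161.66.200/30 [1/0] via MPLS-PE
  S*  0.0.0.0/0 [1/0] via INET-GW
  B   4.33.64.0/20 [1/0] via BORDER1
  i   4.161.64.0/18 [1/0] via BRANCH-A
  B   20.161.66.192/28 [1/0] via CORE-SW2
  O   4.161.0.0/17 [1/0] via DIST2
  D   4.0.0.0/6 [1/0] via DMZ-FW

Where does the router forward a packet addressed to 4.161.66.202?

Routes whose prefix contains 4.161.66.202:
  0.0.0.0/0 (default, matches everything) -> INET-GW
  4.0.0.0/6 (4.0.0.0 - 7.255.255.255) -> DMZ-FW
  4.161.0.0/17 (4.161.0.0 - 4.161.127.255) -> DIST2
  4.161.64.0/18 (4.161.64.0 - 4.161.127.255) -> BRANCH-A
More-specific entries that do NOT match:
  5.161.66.200/30 (5.161.66.200 - 5.161.66.203) does not contain 4.161.66.202
  20.161.66.192/28 (20.161.66.192 - 20.161.66.207) does not contain 4.161.66.202
  4.161.70.0/23 (4.161.70.0 - 4.161.71.255) does not contain 4.161.66.202
  4.161.72.0/22 (4.161.72.0 - 4.161.75.255) does not contain 4.161.66.202
  4.33.64.0/20 (4.33.64.0 - 4.33.79.255) does not contain 4.161.66.202
Longest matching prefix is /18 -> next hop BRANCH-A.

BRANCH-A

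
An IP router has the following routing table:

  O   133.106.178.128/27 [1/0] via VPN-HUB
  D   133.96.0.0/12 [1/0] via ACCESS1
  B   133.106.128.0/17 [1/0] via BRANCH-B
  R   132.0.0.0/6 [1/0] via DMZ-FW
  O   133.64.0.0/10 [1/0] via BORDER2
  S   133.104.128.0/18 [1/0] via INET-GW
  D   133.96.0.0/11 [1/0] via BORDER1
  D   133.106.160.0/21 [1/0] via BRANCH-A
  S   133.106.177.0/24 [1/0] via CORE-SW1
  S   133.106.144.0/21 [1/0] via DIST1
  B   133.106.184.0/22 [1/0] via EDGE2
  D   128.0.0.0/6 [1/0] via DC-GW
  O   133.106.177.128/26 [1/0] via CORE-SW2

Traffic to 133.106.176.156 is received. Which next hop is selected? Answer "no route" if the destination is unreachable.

Routes whose prefix contains 133.106.176.156:
  132.0.0.0/6 (132.0.0.0 - 135.255.255.255) -> DMZ-FW
  133.64.0.0/10 (133.64.0.0 - 133.127.255.255) -> BORDER2
  133.96.0.0/11 (133.96.0.0 - 133.127.255.255) -> BORDER1
  133.96.0.0/12 (133.96.0.0 - 133.111.255.255) -> ACCESS1
  133.106.128.0/17 (133.106.128.0 - 133.106.255.255) -> BRANCH-B
More-specific entries that do NOT match:
  133.106.178.128/27 (133.106.178.128 - 133.106.178.159) does not contain 133.106.176.156
  133.106.177.128/26 (133.106.177.128 - 133.106.177.191) does not contain 133.106.176.156
  133.106.177.0/24 (133.106.177.0 - 133.106.177.255) does not contain 133.106.176.156
  133.106.184.0/22 (133.106.184.0 - 133.106.187.255) does not contain 133.106.176.156
  133.106.160.0/21 (133.106.160.0 - 133.106.167.255) does not contain 133.106.176.156
  133.106.144.0/21 (133.106.144.0 - 133.106.151.255) does not contain 133.106.176.156
  133.104.128.0/18 (133.104.128.0 - 133.104.191.255) does not contain 133.106.176.156
Longest matching prefix is /17 -> next hop BRANCH-B.

BRANCH-B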